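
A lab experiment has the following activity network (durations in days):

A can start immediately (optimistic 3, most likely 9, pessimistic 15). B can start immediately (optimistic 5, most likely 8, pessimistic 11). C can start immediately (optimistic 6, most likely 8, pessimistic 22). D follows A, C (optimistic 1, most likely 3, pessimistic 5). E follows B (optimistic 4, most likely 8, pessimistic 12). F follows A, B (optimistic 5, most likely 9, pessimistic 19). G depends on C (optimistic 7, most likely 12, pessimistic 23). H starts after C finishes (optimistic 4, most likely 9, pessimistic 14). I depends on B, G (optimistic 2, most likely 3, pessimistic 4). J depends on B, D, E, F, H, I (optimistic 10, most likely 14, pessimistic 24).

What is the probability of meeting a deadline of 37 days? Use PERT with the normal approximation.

te_A = (3 + 4·9 + 15)/6 = 54/6 = 9; σ²_A = ((15−3)/6)² = 4.000
te_B = (5 + 4·8 + 11)/6 = 48/6 = 8; σ²_B = ((11−5)/6)² = 1.000
te_C = (6 + 4·8 + 22)/6 = 60/6 = 10; σ²_C = ((22−6)/6)² = 7.111
te_D = (1 + 4·3 + 5)/6 = 18/6 = 3; σ²_D = ((5−1)/6)² = 0.444
te_E = (4 + 4·8 + 12)/6 = 48/6 = 8; σ²_E = ((12−4)/6)² = 1.778
te_F = (5 + 4·9 + 19)/6 = 60/6 = 10; σ²_F = ((19−5)/6)² = 5.444
te_G = (7 + 4·12 + 23)/6 = 78/6 = 13; σ²_G = ((23−7)/6)² = 7.111
te_H = (4 + 4·9 + 14)/6 = 54/6 = 9; σ²_H = ((14−4)/6)² = 2.778
te_I = (2 + 4·3 + 4)/6 = 18/6 = 3; σ²_I = ((4−2)/6)² = 0.111
te_J = (10 + 4·14 + 24)/6 = 90/6 = 15; σ²_J = ((24−10)/6)² = 5.444

Forward pass:
ES_A = 0; EF_A = 9
ES_B = 0; EF_B = 8
ES_C = 0; EF_C = 10
ES_D = max(EF_A=9, EF_C=10) = 10; EF_D = 10+3 = 13
ES_E = 8; EF_E = 8+8 = 16
ES_F = max(EF_A=9, EF_B=8) = 9; EF_F = 9+10 = 19
ES_G = 10; EF_G = 10+13 = 23
ES_H = 10; EF_H = 10+9 = 19
ES_I = max(EF_B=8, EF_G=23) = 23; EF_I = 23+3 = 26
ES_J = max(EF_B=8, EF_D=13, EF_E=16, EF_F=19, EF_H=19, EF_I=26) = 26; EF_J = 26+15 = 41
Expected project duration μ = 41 days. Critical path: C → G → I → J.

Variance along critical path = 7.111 + 7.111 + 0.111 + 5.444 = 19.778; σ = √19.778 = 4.447 days.
Z = (37 − 41) / 4.447 = -0.899
P(T ≤ 37) = Φ(-0.899) ≈ 0.184

0.184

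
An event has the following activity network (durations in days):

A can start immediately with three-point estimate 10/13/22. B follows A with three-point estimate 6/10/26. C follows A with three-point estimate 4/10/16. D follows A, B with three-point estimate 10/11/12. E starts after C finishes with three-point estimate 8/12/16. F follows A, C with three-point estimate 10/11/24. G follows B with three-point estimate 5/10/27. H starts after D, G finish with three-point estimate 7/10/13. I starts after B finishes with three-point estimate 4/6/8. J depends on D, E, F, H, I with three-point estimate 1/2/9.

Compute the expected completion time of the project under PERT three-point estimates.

te_A = (10 + 4·13 + 22)/6 = 84/6 = 14
te_B = (6 + 4·10 + 26)/6 = 72/6 = 12
te_C = (4 + 4·10 + 16)/6 = 60/6 = 10
te_D = (10 + 4·11 + 12)/6 = 66/6 = 11
te_E = (8 + 4·12 + 16)/6 = 72/6 = 12
te_F = (10 + 4·11 + 24)/6 = 78/6 = 13
te_G = (5 + 4·10 + 27)/6 = 72/6 = 12
te_H = (7 + 4·10 + 13)/6 = 60/6 = 10
te_I = (4 + 4·6 + 8)/6 = 36/6 = 6
te_J = (1 + 4·2 + 9)/6 = 18/6 = 3

Forward pass:
ES_A = 0; EF_A = 14
ES_B = 14; EF_B = 14+12 = 26
ES_C = 14; EF_C = 14+10 = 24
ES_D = max(EF_A=14, EF_B=26) = 26; EF_D = 26+11 = 37
ES_E = 24; EF_E = 24+12 = 36
ES_F = max(EF_A=14, EF_C=24) = 24; EF_F = 24+13 = 37
ES_G = 26; EF_G = 26+12 = 38
ES_H = max(EF_D=37, EF_G=38) = 38; EF_H = 38+10 = 48
ES_I = 26; EF_I = 26+6 = 32
ES_J = max(EF_D=37, EF_E=36, EF_F=37, EF_H=48, EF_I=32) = 48; EF_J = 48+3 = 51
Expected project duration μ = 51 days. Critical path: A → B → G → H → J.

51 days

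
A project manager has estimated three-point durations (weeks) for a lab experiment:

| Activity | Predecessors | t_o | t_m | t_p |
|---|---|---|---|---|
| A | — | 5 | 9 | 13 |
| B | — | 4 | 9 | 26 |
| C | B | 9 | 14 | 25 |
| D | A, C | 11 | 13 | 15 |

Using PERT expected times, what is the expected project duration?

39 weeks

te_A = (5 + 4·9 + 13)/6 = 54/6 = 9
te_B = (4 + 4·9 + 26)/6 = 66/6 = 11
te_C = (9 + 4·14 + 25)/6 = 90/6 = 15
te_D = (11 + 4·13 + 15)/6 = 78/6 = 13

Forward pass:
ES_A = 0; EF_A = 9
ES_B = 0; EF_B = 11
ES_C = 11; EF_C = 11+15 = 26
ES_D = max(EF_A=9, EF_C=26) = 26; EF_D = 26+13 = 39
Expected project duration μ = 39 weeks. Critical path: B → C → D.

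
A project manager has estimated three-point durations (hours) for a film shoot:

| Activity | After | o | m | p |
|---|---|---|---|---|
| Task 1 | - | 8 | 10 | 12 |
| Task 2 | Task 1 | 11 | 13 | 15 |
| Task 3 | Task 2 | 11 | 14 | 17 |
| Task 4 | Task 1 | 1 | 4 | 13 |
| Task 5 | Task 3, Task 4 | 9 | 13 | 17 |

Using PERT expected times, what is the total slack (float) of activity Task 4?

te_Task 1 = (8 + 4·10 + 12)/6 = 60/6 = 10
te_Task 2 = (11 + 4·13 + 15)/6 = 78/6 = 13
te_Task 3 = (11 + 4·14 + 17)/6 = 84/6 = 14
te_Task 4 = (1 + 4·4 + 13)/6 = 30/6 = 5
te_Task 5 = (9 + 4·13 + 17)/6 = 78/6 = 13

Forward pass:
ES_Task 1 = 0; EF_Task 1 = 10
ES_Task 2 = 10; EF_Task 2 = 10+13 = 23
ES_Task 3 = 23; EF_Task 3 = 23+14 = 37
ES_Task 4 = 10; EF_Task 4 = 10+5 = 15
ES_Task 5 = max(EF_Task 3=37, EF_Task 4=15) = 37; EF_Task 5 = 37+13 = 50
Expected project duration μ = 50 hours. Critical path: Task 1 → Task 2 → Task 3 → Task 5.

Backward pass:
LF_Task 5 = 50; LS_Task 5 = 50−13 = 37
LF_Task 4 = LS_Task 5 = 37; LS_Task 4 = 37−5 = 32
LF_Task 3 = LS_Task 5 = 37; LS_Task 3 = 37−14 = 23
LF_Task 2 = LS_Task 3 = 23; LS_Task 2 = 23−13 = 10
LF_Task 1 = min(LS_Task 2=10, LS_Task 4=32) = 10; LS_Task 1 = 10−10 = 0
Slack_Task 4 = LS_Task 4 − ES_Task 4 = 32 − 10 = 22

22 hours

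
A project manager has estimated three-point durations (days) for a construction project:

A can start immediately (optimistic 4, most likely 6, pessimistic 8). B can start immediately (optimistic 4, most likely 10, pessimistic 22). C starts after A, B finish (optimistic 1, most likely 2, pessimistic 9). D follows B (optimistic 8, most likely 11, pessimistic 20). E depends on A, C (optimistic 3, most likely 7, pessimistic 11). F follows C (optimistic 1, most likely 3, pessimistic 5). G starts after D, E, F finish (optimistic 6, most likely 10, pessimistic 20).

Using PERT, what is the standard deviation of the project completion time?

4.29 days

te_A = (4 + 4·6 + 8)/6 = 36/6 = 6; σ²_A = ((8−4)/6)² = 0.444
te_B = (4 + 4·10 + 22)/6 = 66/6 = 11; σ²_B = ((22−4)/6)² = 9.000
te_C = (1 + 4·2 + 9)/6 = 18/6 = 3; σ²_C = ((9−1)/6)² = 1.778
te_D = (8 + 4·11 + 20)/6 = 72/6 = 12; σ²_D = ((20−8)/6)² = 4.000
te_E = (3 + 4·7 + 11)/6 = 42/6 = 7; σ²_E = ((11−3)/6)² = 1.778
te_F = (1 + 4·3 + 5)/6 = 18/6 = 3; σ²_F = ((5−1)/6)² = 0.444
te_G = (6 + 4·10 + 20)/6 = 66/6 = 11; σ²_G = ((20−6)/6)² = 5.444

Forward pass:
ES_A = 0; EF_A = 6
ES_B = 0; EF_B = 11
ES_C = max(EF_A=6, EF_B=11) = 11; EF_C = 11+3 = 14
ES_D = 11; EF_D = 11+12 = 23
ES_E = max(EF_A=6, EF_C=14) = 14; EF_E = 14+7 = 21
ES_F = 14; EF_F = 14+3 = 17
ES_G = max(EF_D=23, EF_E=21, EF_F=17) = 23; EF_G = 23+11 = 34
Expected project duration μ = 34 days. Critical path: B → D → G.

Variance along critical path = 9.000 + 4.000 + 5.444 = 18.444
σ = √18.444 = 4.295 days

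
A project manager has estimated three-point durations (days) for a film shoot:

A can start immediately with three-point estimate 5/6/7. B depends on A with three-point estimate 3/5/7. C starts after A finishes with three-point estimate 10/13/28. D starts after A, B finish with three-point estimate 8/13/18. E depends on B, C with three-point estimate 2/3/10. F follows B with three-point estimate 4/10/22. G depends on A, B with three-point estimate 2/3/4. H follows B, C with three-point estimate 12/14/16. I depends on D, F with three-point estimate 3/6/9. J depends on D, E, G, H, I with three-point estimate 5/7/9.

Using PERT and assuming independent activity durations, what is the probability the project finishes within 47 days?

0.943

te_A = (5 + 4·6 + 7)/6 = 36/6 = 6; σ²_A = ((7−5)/6)² = 0.111
te_B = (3 + 4·5 + 7)/6 = 30/6 = 5; σ²_B = ((7−3)/6)² = 0.444
te_C = (10 + 4·13 + 28)/6 = 90/6 = 15; σ²_C = ((28−10)/6)² = 9.000
te_D = (8 + 4·13 + 18)/6 = 78/6 = 13; σ²_D = ((18−8)/6)² = 2.778
te_E = (2 + 4·3 + 10)/6 = 24/6 = 4; σ²_E = ((10−2)/6)² = 1.778
te_F = (4 + 4·10 + 22)/6 = 66/6 = 11; σ²_F = ((22−4)/6)² = 9.000
te_G = (2 + 4·3 + 4)/6 = 18/6 = 3; σ²_G = ((4−2)/6)² = 0.111
te_H = (12 + 4·14 + 16)/6 = 84/6 = 14; σ²_H = ((16−12)/6)² = 0.444
te_I = (3 + 4·6 + 9)/6 = 36/6 = 6; σ²_I = ((9−3)/6)² = 1.000
te_J = (5 + 4·7 + 9)/6 = 42/6 = 7; σ²_J = ((9−5)/6)² = 0.444

Forward pass:
ES_A = 0; EF_A = 6
ES_B = 6; EF_B = 6+5 = 11
ES_C = 6; EF_C = 6+15 = 21
ES_D = max(EF_A=6, EF_B=11) = 11; EF_D = 11+13 = 24
ES_E = max(EF_B=11, EF_C=21) = 21; EF_E = 21+4 = 25
ES_F = 11; EF_F = 11+11 = 22
ES_G = max(EF_A=6, EF_B=11) = 11; EF_G = 11+3 = 14
ES_H = max(EF_B=11, EF_C=21) = 21; EF_H = 21+14 = 35
ES_I = max(EF_D=24, EF_F=22) = 24; EF_I = 24+6 = 30
ES_J = max(EF_D=24, EF_E=25, EF_G=14, EF_H=35, EF_I=30) = 35; EF_J = 35+7 = 42
Expected project duration μ = 42 days. Critical path: A → C → H → J.

Variance along critical path = 0.111 + 9.000 + 0.444 + 0.444 = 10.000; σ = √10.000 = 3.162 days.
Z = (47 − 42) / 3.162 = 1.581
P(T ≤ 47) = Φ(1.581) ≈ 0.943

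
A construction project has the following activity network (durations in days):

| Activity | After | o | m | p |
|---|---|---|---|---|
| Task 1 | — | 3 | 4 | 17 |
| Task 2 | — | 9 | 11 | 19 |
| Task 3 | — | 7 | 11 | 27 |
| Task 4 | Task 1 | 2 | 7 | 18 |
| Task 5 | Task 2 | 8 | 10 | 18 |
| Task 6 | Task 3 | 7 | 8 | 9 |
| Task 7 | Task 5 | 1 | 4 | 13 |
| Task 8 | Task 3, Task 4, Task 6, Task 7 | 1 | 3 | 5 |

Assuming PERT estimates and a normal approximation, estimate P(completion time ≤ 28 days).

te_Task 1 = (3 + 4·4 + 17)/6 = 36/6 = 6; σ²_Task 1 = ((17−3)/6)² = 5.444
te_Task 2 = (9 + 4·11 + 19)/6 = 72/6 = 12; σ²_Task 2 = ((19−9)/6)² = 2.778
te_Task 3 = (7 + 4·11 + 27)/6 = 78/6 = 13; σ²_Task 3 = ((27−7)/6)² = 11.111
te_Task 4 = (2 + 4·7 + 18)/6 = 48/6 = 8; σ²_Task 4 = ((18−2)/6)² = 7.111
te_Task 5 = (8 + 4·10 + 18)/6 = 66/6 = 11; σ²_Task 5 = ((18−8)/6)² = 2.778
te_Task 6 = (7 + 4·8 + 9)/6 = 48/6 = 8; σ²_Task 6 = ((9−7)/6)² = 0.111
te_Task 7 = (1 + 4·4 + 13)/6 = 30/6 = 5; σ²_Task 7 = ((13−1)/6)² = 4.000
te_Task 8 = (1 + 4·3 + 5)/6 = 18/6 = 3; σ²_Task 8 = ((5−1)/6)² = 0.444

Forward pass:
ES_Task 1 = 0; EF_Task 1 = 6
ES_Task 2 = 0; EF_Task 2 = 12
ES_Task 3 = 0; EF_Task 3 = 13
ES_Task 4 = 6; EF_Task 4 = 6+8 = 14
ES_Task 5 = 12; EF_Task 5 = 12+11 = 23
ES_Task 6 = 13; EF_Task 6 = 13+8 = 21
ES_Task 7 = 23; EF_Task 7 = 23+5 = 28
ES_Task 8 = max(EF_Task 3=13, EF_Task 4=14, EF_Task 6=21, EF_Task 7=28) = 28; EF_Task 8 = 28+3 = 31
Expected project duration μ = 31 days. Critical path: Task 2 → Task 5 → Task 7 → Task 8.

Variance along critical path = 2.778 + 2.778 + 4.000 + 0.444 = 10.000; σ = √10.000 = 3.162 days.
Z = (28 − 31) / 3.162 = -0.949
P(T ≤ 28) = Φ(-0.949) ≈ 0.171

0.171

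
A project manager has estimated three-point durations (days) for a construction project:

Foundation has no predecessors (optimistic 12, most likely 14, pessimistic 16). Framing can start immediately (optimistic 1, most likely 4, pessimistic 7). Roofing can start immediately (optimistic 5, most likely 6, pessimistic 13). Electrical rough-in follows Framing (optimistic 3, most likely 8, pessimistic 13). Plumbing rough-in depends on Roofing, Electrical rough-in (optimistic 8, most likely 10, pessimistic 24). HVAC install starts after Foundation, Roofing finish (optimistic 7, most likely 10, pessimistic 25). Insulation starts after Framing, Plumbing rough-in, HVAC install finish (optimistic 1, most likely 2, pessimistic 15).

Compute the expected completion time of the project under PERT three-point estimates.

30 days

te_Foundation = (12 + 4·14 + 16)/6 = 84/6 = 14
te_Framing = (1 + 4·4 + 7)/6 = 24/6 = 4
te_Roofing = (5 + 4·6 + 13)/6 = 42/6 = 7
te_Electrical rough-in = (3 + 4·8 + 13)/6 = 48/6 = 8
te_Plumbing rough-in = (8 + 4·10 + 24)/6 = 72/6 = 12
te_HVAC install = (7 + 4·10 + 25)/6 = 72/6 = 12
te_Insulation = (1 + 4·2 + 15)/6 = 24/6 = 4

Forward pass:
ES_Foundation = 0; EF_Foundation = 14
ES_Framing = 0; EF_Framing = 4
ES_Roofing = 0; EF_Roofing = 7
ES_Electrical rough-in = 4; EF_Electrical rough-in = 4+8 = 12
ES_Plumbing rough-in = max(EF_Roofing=7, EF_Electrical rough-in=12) = 12; EF_Plumbing rough-in = 12+12 = 24
ES_HVAC install = max(EF_Foundation=14, EF_Roofing=7) = 14; EF_HVAC install = 14+12 = 26
ES_Insulation = max(EF_Framing=4, EF_Plumbing rough-in=24, EF_HVAC install=26) = 26; EF_Insulation = 26+4 = 30
Expected project duration μ = 30 days. Critical path: Foundation → HVAC install → Insulation.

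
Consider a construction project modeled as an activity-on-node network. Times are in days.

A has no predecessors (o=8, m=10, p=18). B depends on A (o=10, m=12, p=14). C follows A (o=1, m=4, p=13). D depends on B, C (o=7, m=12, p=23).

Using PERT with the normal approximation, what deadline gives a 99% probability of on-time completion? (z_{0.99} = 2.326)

43.5 days

te_A = (8 + 4·10 + 18)/6 = 66/6 = 11; σ²_A = ((18−8)/6)² = 2.778
te_B = (10 + 4·12 + 14)/6 = 72/6 = 12; σ²_B = ((14−10)/6)² = 0.444
te_C = (1 + 4·4 + 13)/6 = 30/6 = 5; σ²_C = ((13−1)/6)² = 4.000
te_D = (7 + 4·12 + 23)/6 = 78/6 = 13; σ²_D = ((23−7)/6)² = 7.111

Forward pass:
ES_A = 0; EF_A = 11
ES_B = 11; EF_B = 11+12 = 23
ES_C = 11; EF_C = 11+5 = 16
ES_D = max(EF_B=23, EF_C=16) = 23; EF_D = 23+13 = 36
Expected project duration μ = 36 days. Critical path: A → B → D.

Variance along critical path = 2.778 + 0.444 + 7.111 = 10.333; σ = 3.215 days.
D = μ + z·σ = 36 + 2.326·3.215 = 43.5 days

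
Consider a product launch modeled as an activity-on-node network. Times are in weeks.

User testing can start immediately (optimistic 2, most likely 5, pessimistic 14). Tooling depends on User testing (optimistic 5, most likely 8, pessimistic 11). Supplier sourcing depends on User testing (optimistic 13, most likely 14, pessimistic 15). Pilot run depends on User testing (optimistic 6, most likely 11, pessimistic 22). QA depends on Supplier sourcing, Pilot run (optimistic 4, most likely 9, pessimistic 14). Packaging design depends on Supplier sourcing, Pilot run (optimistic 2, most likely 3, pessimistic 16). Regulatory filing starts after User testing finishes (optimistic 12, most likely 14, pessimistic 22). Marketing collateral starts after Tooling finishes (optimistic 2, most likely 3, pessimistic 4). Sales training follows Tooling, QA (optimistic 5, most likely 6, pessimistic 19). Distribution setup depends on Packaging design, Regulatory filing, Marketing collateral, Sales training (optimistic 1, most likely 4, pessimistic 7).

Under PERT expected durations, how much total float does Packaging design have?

te_User testing = (2 + 4·5 + 14)/6 = 36/6 = 6
te_Tooling = (5 + 4·8 + 11)/6 = 48/6 = 8
te_Supplier sourcing = (13 + 4·14 + 15)/6 = 84/6 = 14
te_Pilot run = (6 + 4·11 + 22)/6 = 72/6 = 12
te_QA = (4 + 4·9 + 14)/6 = 54/6 = 9
te_Packaging design = (2 + 4·3 + 16)/6 = 30/6 = 5
te_Regulatory filing = (12 + 4·14 + 22)/6 = 90/6 = 15
te_Marketing collateral = (2 + 4·3 + 4)/6 = 18/6 = 3
te_Sales training = (5 + 4·6 + 19)/6 = 48/6 = 8
te_Distribution setup = (1 + 4·4 + 7)/6 = 24/6 = 4

Forward pass:
ES_User testing = 0; EF_User testing = 6
ES_Tooling = 6; EF_Tooling = 6+8 = 14
ES_Supplier sourcing = 6; EF_Supplier sourcing = 6+14 = 20
ES_Pilot run = 6; EF_Pilot run = 6+12 = 18
ES_QA = max(EF_Supplier sourcing=20, EF_Pilot run=18) = 20; EF_QA = 20+9 = 29
ES_Packaging design = max(EF_Supplier sourcing=20, EF_Pilot run=18) = 20; EF_Packaging design = 20+5 = 25
ES_Regulatory filing = 6; EF_Regulatory filing = 6+15 = 21
ES_Marketing collateral = 14; EF_Marketing collateral = 14+3 = 17
ES_Sales training = max(EF_Tooling=14, EF_QA=29) = 29; EF_Sales training = 29+8 = 37
ES_Distribution setup = max(EF_Packaging design=25, EF_Regulatory filing=21, EF_Marketing collateral=17, EF_Sales training=37) = 37; EF_Distribution setup = 37+4 = 41
Expected project duration μ = 41 weeks. Critical path: User testing → Supplier sourcing → QA → Sales training → Distribution setup.

Backward pass:
LF_Distribution setup = 41; LS_Distribution setup = 41−4 = 37
LF_Sales training = LS_Distribution setup = 37; LS_Sales training = 37−8 = 29
LF_Marketing collateral = LS_Distribution setup = 37; LS_Marketing collateral = 37−3 = 34
LF_Regulatory filing = LS_Distribution setup = 37; LS_Regulatory filing = 37−15 = 22
LF_Packaging design = LS_Distribution setup = 37; LS_Packaging design = 37−5 = 32
LF_QA = LS_Sales training = 29; LS_QA = 29−9 = 20
LF_Pilot run = min(LS_QA=20, LS_Packaging design=32) = 20; LS_Pilot run = 20−12 = 8
LF_Supplier sourcing = min(LS_QA=20, LS_Packaging design=32) = 20; LS_Supplier sourcing = 20−14 = 6
LF_Tooling = min(LS_Marketing collateral=34, LS_Sales training=29) = 29; LS_Tooling = 29−8 = 21
LF_User testing = min(LS_Tooling=21, LS_Supplier sourcing=6, LS_Pilot run=8, LS_Regulatory filing=22) = 6; LS_User testing = 6−6 = 0
Slack_Packaging design = LS_Packaging design − ES_Packaging design = 32 − 20 = 12

12 weeks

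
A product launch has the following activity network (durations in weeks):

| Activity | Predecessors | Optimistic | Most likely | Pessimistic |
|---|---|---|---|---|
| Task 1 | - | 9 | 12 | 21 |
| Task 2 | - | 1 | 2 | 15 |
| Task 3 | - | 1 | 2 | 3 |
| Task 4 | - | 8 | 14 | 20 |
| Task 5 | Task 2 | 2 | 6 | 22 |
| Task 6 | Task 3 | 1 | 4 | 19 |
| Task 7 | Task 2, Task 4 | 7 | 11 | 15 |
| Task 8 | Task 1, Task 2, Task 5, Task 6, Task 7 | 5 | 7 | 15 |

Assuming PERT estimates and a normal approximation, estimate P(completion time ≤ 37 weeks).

te_Task 1 = (9 + 4·12 + 21)/6 = 78/6 = 13; σ²_Task 1 = ((21−9)/6)² = 4.000
te_Task 2 = (1 + 4·2 + 15)/6 = 24/6 = 4; σ²_Task 2 = ((15−1)/6)² = 5.444
te_Task 3 = (1 + 4·2 + 3)/6 = 12/6 = 2; σ²_Task 3 = ((3−1)/6)² = 0.111
te_Task 4 = (8 + 4·14 + 20)/6 = 84/6 = 14; σ²_Task 4 = ((20−8)/6)² = 4.000
te_Task 5 = (2 + 4·6 + 22)/6 = 48/6 = 8; σ²_Task 5 = ((22−2)/6)² = 11.111
te_Task 6 = (1 + 4·4 + 19)/6 = 36/6 = 6; σ²_Task 6 = ((19−1)/6)² = 9.000
te_Task 7 = (7 + 4·11 + 15)/6 = 66/6 = 11; σ²_Task 7 = ((15−7)/6)² = 1.778
te_Task 8 = (5 + 4·7 + 15)/6 = 48/6 = 8; σ²_Task 8 = ((15−5)/6)² = 2.778

Forward pass:
ES_Task 1 = 0; EF_Task 1 = 13
ES_Task 2 = 0; EF_Task 2 = 4
ES_Task 3 = 0; EF_Task 3 = 2
ES_Task 4 = 0; EF_Task 4 = 14
ES_Task 5 = 4; EF_Task 5 = 4+8 = 12
ES_Task 6 = 2; EF_Task 6 = 2+6 = 8
ES_Task 7 = max(EF_Task 2=4, EF_Task 4=14) = 14; EF_Task 7 = 14+11 = 25
ES_Task 8 = max(EF_Task 1=13, EF_Task 2=4, EF_Task 5=12, EF_Task 6=8, EF_Task 7=25) = 25; EF_Task 8 = 25+8 = 33
Expected project duration μ = 33 weeks. Critical path: Task 4 → Task 7 → Task 8.

Variance along critical path = 4.000 + 1.778 + 2.778 = 8.556; σ = √8.556 = 2.925 weeks.
Z = (37 − 33) / 2.925 = 1.368
P(T ≤ 37) = Φ(1.368) ≈ 0.914

0.914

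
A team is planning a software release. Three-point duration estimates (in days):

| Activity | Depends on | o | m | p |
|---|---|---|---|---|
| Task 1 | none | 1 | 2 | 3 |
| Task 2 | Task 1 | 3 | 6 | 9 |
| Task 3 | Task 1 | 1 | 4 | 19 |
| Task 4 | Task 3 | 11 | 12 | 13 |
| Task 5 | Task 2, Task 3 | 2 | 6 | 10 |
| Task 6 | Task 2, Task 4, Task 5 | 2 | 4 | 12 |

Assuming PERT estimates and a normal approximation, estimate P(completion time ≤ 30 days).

0.926

te_Task 1 = (1 + 4·2 + 3)/6 = 12/6 = 2; σ²_Task 1 = ((3−1)/6)² = 0.111
te_Task 2 = (3 + 4·6 + 9)/6 = 36/6 = 6; σ²_Task 2 = ((9−3)/6)² = 1.000
te_Task 3 = (1 + 4·4 + 19)/6 = 36/6 = 6; σ²_Task 3 = ((19−1)/6)² = 9.000
te_Task 4 = (11 + 4·12 + 13)/6 = 72/6 = 12; σ²_Task 4 = ((13−11)/6)² = 0.111
te_Task 5 = (2 + 4·6 + 10)/6 = 36/6 = 6; σ²_Task 5 = ((10−2)/6)² = 1.778
te_Task 6 = (2 + 4·4 + 12)/6 = 30/6 = 5; σ²_Task 6 = ((12−2)/6)² = 2.778

Forward pass:
ES_Task 1 = 0; EF_Task 1 = 2
ES_Task 2 = 2; EF_Task 2 = 2+6 = 8
ES_Task 3 = 2; EF_Task 3 = 2+6 = 8
ES_Task 4 = 8; EF_Task 4 = 8+12 = 20
ES_Task 5 = max(EF_Task 2=8, EF_Task 3=8) = 8; EF_Task 5 = 8+6 = 14
ES_Task 6 = max(EF_Task 2=8, EF_Task 4=20, EF_Task 5=14) = 20; EF_Task 6 = 20+5 = 25
Expected project duration μ = 25 days. Critical path: Task 1 → Task 3 → Task 4 → Task 6.

Variance along critical path = 0.111 + 9.000 + 0.111 + 2.778 = 12.000; σ = √12.000 = 3.464 days.
Z = (30 − 25) / 3.464 = 1.443
P(T ≤ 30) = Φ(1.443) ≈ 0.926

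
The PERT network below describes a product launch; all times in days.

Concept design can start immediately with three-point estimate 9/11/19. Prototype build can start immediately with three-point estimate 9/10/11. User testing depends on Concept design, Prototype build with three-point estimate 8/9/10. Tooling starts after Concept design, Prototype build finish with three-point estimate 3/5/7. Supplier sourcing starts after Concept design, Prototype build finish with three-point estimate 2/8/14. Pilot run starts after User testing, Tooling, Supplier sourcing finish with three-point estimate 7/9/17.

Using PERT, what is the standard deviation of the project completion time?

te_Concept design = (9 + 4·11 + 19)/6 = 72/6 = 12; σ²_Concept design = ((19−9)/6)² = 2.778
te_Prototype build = (9 + 4·10 + 11)/6 = 60/6 = 10; σ²_Prototype build = ((11−9)/6)² = 0.111
te_User testing = (8 + 4·9 + 10)/6 = 54/6 = 9; σ²_User testing = ((10−8)/6)² = 0.111
te_Tooling = (3 + 4·5 + 7)/6 = 30/6 = 5; σ²_Tooling = ((7−3)/6)² = 0.444
te_Supplier sourcing = (2 + 4·8 + 14)/6 = 48/6 = 8; σ²_Supplier sourcing = ((14−2)/6)² = 4.000
te_Pilot run = (7 + 4·9 + 17)/6 = 60/6 = 10; σ²_Pilot run = ((17−7)/6)² = 2.778

Forward pass:
ES_Concept design = 0; EF_Concept design = 12
ES_Prototype build = 0; EF_Prototype build = 10
ES_User testing = max(EF_Concept design=12, EF_Prototype build=10) = 12; EF_User testing = 12+9 = 21
ES_Tooling = max(EF_Concept design=12, EF_Prototype build=10) = 12; EF_Tooling = 12+5 = 17
ES_Supplier sourcing = max(EF_Concept design=12, EF_Prototype build=10) = 12; EF_Supplier sourcing = 12+8 = 20
ES_Pilot run = max(EF_User testing=21, EF_Tooling=17, EF_Supplier sourcing=20) = 21; EF_Pilot run = 21+10 = 31
Expected project duration μ = 31 days. Critical path: Concept design → User testing → Pilot run.

Variance along critical path = 2.778 + 0.111 + 2.778 = 5.667
σ = √5.667 = 2.380 days

2.38 days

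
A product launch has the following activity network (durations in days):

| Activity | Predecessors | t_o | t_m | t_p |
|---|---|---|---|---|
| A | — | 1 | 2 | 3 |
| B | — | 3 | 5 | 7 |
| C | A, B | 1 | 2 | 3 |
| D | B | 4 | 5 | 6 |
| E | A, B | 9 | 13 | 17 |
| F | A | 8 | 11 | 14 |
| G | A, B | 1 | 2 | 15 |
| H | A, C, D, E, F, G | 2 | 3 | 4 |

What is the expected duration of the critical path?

21 days

te_A = (1 + 4·2 + 3)/6 = 12/6 = 2
te_B = (3 + 4·5 + 7)/6 = 30/6 = 5
te_C = (1 + 4·2 + 3)/6 = 12/6 = 2
te_D = (4 + 4·5 + 6)/6 = 30/6 = 5
te_E = (9 + 4·13 + 17)/6 = 78/6 = 13
te_F = (8 + 4·11 + 14)/6 = 66/6 = 11
te_G = (1 + 4·2 + 15)/6 = 24/6 = 4
te_H = (2 + 4·3 + 4)/6 = 18/6 = 3

Forward pass:
ES_A = 0; EF_A = 2
ES_B = 0; EF_B = 5
ES_C = max(EF_A=2, EF_B=5) = 5; EF_C = 5+2 = 7
ES_D = 5; EF_D = 5+5 = 10
ES_E = max(EF_A=2, EF_B=5) = 5; EF_E = 5+13 = 18
ES_F = 2; EF_F = 2+11 = 13
ES_G = max(EF_A=2, EF_B=5) = 5; EF_G = 5+4 = 9
ES_H = max(EF_A=2, EF_C=7, EF_D=10, EF_E=18, EF_F=13, EF_G=9) = 18; EF_H = 18+3 = 21
Expected project duration μ = 21 days. Critical path: B → E → H.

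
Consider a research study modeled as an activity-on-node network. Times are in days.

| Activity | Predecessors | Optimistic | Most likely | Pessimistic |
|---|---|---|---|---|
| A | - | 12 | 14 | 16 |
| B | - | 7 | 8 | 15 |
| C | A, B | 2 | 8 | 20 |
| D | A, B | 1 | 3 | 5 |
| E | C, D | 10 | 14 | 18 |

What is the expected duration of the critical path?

37 days

te_A = (12 + 4·14 + 16)/6 = 84/6 = 14
te_B = (7 + 4·8 + 15)/6 = 54/6 = 9
te_C = (2 + 4·8 + 20)/6 = 54/6 = 9
te_D = (1 + 4·3 + 5)/6 = 18/6 = 3
te_E = (10 + 4·14 + 18)/6 = 84/6 = 14

Forward pass:
ES_A = 0; EF_A = 14
ES_B = 0; EF_B = 9
ES_C = max(EF_A=14, EF_B=9) = 14; EF_C = 14+9 = 23
ES_D = max(EF_A=14, EF_B=9) = 14; EF_D = 14+3 = 17
ES_E = max(EF_C=23, EF_D=17) = 23; EF_E = 23+14 = 37
Expected project duration μ = 37 days. Critical path: A → C → E.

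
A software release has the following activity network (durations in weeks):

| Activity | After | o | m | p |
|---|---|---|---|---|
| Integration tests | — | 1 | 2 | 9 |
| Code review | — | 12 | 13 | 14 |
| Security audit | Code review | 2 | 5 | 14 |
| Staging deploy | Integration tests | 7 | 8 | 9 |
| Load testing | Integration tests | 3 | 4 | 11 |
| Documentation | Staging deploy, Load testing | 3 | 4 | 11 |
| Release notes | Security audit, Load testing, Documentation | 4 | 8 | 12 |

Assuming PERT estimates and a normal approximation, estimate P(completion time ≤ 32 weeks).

0.980

te_Integration tests = (1 + 4·2 + 9)/6 = 18/6 = 3; σ²_Integration tests = ((9−1)/6)² = 1.778
te_Code review = (12 + 4·13 + 14)/6 = 78/6 = 13; σ²_Code review = ((14−12)/6)² = 0.111
te_Security audit = (2 + 4·5 + 14)/6 = 36/6 = 6; σ²_Security audit = ((14−2)/6)² = 4.000
te_Staging deploy = (7 + 4·8 + 9)/6 = 48/6 = 8; σ²_Staging deploy = ((9−7)/6)² = 0.111
te_Load testing = (3 + 4·4 + 11)/6 = 30/6 = 5; σ²_Load testing = ((11−3)/6)² = 1.778
te_Documentation = (3 + 4·4 + 11)/6 = 30/6 = 5; σ²_Documentation = ((11−3)/6)² = 1.778
te_Release notes = (4 + 4·8 + 12)/6 = 48/6 = 8; σ²_Release notes = ((12−4)/6)² = 1.778

Forward pass:
ES_Integration tests = 0; EF_Integration tests = 3
ES_Code review = 0; EF_Code review = 13
ES_Security audit = 13; EF_Security audit = 13+6 = 19
ES_Staging deploy = 3; EF_Staging deploy = 3+8 = 11
ES_Load testing = 3; EF_Load testing = 3+5 = 8
ES_Documentation = max(EF_Staging deploy=11, EF_Load testing=8) = 11; EF_Documentation = 11+5 = 16
ES_Release notes = max(EF_Security audit=19, EF_Load testing=8, EF_Documentation=16) = 19; EF_Release notes = 19+8 = 27
Expected project duration μ = 27 weeks. Critical path: Code review → Security audit → Release notes.

Variance along critical path = 0.111 + 4.000 + 1.778 = 5.889; σ = √5.889 = 2.427 weeks.
Z = (32 − 27) / 2.427 = 2.060
P(T ≤ 32) = Φ(2.060) ≈ 0.980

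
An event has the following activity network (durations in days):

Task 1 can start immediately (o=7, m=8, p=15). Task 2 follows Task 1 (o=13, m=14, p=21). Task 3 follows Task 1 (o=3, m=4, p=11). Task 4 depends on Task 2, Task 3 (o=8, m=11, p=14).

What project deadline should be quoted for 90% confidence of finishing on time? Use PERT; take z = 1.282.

37.7 days

te_Task 1 = (7 + 4·8 + 15)/6 = 54/6 = 9; σ²_Task 1 = ((15−7)/6)² = 1.778
te_Task 2 = (13 + 4·14 + 21)/6 = 90/6 = 15; σ²_Task 2 = ((21−13)/6)² = 1.778
te_Task 3 = (3 + 4·4 + 11)/6 = 30/6 = 5; σ²_Task 3 = ((11−3)/6)² = 1.778
te_Task 4 = (8 + 4·11 + 14)/6 = 66/6 = 11; σ²_Task 4 = ((14−8)/6)² = 1.000

Forward pass:
ES_Task 1 = 0; EF_Task 1 = 9
ES_Task 2 = 9; EF_Task 2 = 9+15 = 24
ES_Task 3 = 9; EF_Task 3 = 9+5 = 14
ES_Task 4 = max(EF_Task 2=24, EF_Task 3=14) = 24; EF_Task 4 = 24+11 = 35
Expected project duration μ = 35 days. Critical path: Task 1 → Task 2 → Task 4.

Variance along critical path = 1.778 + 1.778 + 1.000 = 4.556; σ = 2.134 days.
D = μ + z·σ = 35 + 1.282·2.134 = 37.7 days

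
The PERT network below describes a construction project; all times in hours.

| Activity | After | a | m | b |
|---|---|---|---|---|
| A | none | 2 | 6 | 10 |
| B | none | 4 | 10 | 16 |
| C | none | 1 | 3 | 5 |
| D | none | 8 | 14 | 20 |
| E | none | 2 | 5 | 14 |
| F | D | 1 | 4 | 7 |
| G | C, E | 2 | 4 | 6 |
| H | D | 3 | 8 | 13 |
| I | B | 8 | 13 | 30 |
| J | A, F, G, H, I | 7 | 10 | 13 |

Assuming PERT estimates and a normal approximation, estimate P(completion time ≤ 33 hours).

0.321

te_A = (2 + 4·6 + 10)/6 = 36/6 = 6; σ²_A = ((10−2)/6)² = 1.778
te_B = (4 + 4·10 + 16)/6 = 60/6 = 10; σ²_B = ((16−4)/6)² = 4.000
te_C = (1 + 4·3 + 5)/6 = 18/6 = 3; σ²_C = ((5−1)/6)² = 0.444
te_D = (8 + 4·14 + 20)/6 = 84/6 = 14; σ²_D = ((20−8)/6)² = 4.000
te_E = (2 + 4·5 + 14)/6 = 36/6 = 6; σ²_E = ((14−2)/6)² = 4.000
te_F = (1 + 4·4 + 7)/6 = 24/6 = 4; σ²_F = ((7−1)/6)² = 1.000
te_G = (2 + 4·4 + 6)/6 = 24/6 = 4; σ²_G = ((6−2)/6)² = 0.444
te_H = (3 + 4·8 + 13)/6 = 48/6 = 8; σ²_H = ((13−3)/6)² = 2.778
te_I = (8 + 4·13 + 30)/6 = 90/6 = 15; σ²_I = ((30−8)/6)² = 13.444
te_J = (7 + 4·10 + 13)/6 = 60/6 = 10; σ²_J = ((13−7)/6)² = 1.000

Forward pass:
ES_A = 0; EF_A = 6
ES_B = 0; EF_B = 10
ES_C = 0; EF_C = 3
ES_D = 0; EF_D = 14
ES_E = 0; EF_E = 6
ES_F = 14; EF_F = 14+4 = 18
ES_G = max(EF_C=3, EF_E=6) = 6; EF_G = 6+4 = 10
ES_H = 14; EF_H = 14+8 = 22
ES_I = 10; EF_I = 10+15 = 25
ES_J = max(EF_A=6, EF_F=18, EF_G=10, EF_H=22, EF_I=25) = 25; EF_J = 25+10 = 35
Expected project duration μ = 35 hours. Critical path: B → I → J.

Variance along critical path = 4.000 + 13.444 + 1.000 = 18.444; σ = √18.444 = 4.295 hours.
Z = (33 − 35) / 4.295 = -0.466
P(T ≤ 33) = Φ(-0.466) ≈ 0.321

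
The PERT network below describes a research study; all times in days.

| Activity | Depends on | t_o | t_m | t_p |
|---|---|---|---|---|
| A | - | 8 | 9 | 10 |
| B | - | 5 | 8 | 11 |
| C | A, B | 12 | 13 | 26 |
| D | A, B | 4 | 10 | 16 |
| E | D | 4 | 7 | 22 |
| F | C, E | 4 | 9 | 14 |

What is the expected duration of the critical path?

37 days

te_A = (8 + 4·9 + 10)/6 = 54/6 = 9
te_B = (5 + 4·8 + 11)/6 = 48/6 = 8
te_C = (12 + 4·13 + 26)/6 = 90/6 = 15
te_D = (4 + 4·10 + 16)/6 = 60/6 = 10
te_E = (4 + 4·7 + 22)/6 = 54/6 = 9
te_F = (4 + 4·9 + 14)/6 = 54/6 = 9

Forward pass:
ES_A = 0; EF_A = 9
ES_B = 0; EF_B = 8
ES_C = max(EF_A=9, EF_B=8) = 9; EF_C = 9+15 = 24
ES_D = max(EF_A=9, EF_B=8) = 9; EF_D = 9+10 = 19
ES_E = 19; EF_E = 19+9 = 28
ES_F = max(EF_C=24, EF_E=28) = 28; EF_F = 28+9 = 37
Expected project duration μ = 37 days. Critical path: A → D → E → F.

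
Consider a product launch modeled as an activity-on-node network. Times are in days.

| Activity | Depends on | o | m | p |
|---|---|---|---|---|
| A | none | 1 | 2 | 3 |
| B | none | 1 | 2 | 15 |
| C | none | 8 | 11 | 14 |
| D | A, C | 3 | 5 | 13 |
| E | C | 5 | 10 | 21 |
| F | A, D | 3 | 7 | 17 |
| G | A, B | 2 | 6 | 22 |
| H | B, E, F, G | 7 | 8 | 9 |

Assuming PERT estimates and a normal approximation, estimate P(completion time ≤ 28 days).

te_A = (1 + 4·2 + 3)/6 = 12/6 = 2; σ²_A = ((3−1)/6)² = 0.111
te_B = (1 + 4·2 + 15)/6 = 24/6 = 4; σ²_B = ((15−1)/6)² = 5.444
te_C = (8 + 4·11 + 14)/6 = 66/6 = 11; σ²_C = ((14−8)/6)² = 1.000
te_D = (3 + 4·5 + 13)/6 = 36/6 = 6; σ²_D = ((13−3)/6)² = 2.778
te_E = (5 + 4·10 + 21)/6 = 66/6 = 11; σ²_E = ((21−5)/6)² = 7.111
te_F = (3 + 4·7 + 17)/6 = 48/6 = 8; σ²_F = ((17−3)/6)² = 5.444
te_G = (2 + 4·6 + 22)/6 = 48/6 = 8; σ²_G = ((22−2)/6)² = 11.111
te_H = (7 + 4·8 + 9)/6 = 48/6 = 8; σ²_H = ((9−7)/6)² = 0.111

Forward pass:
ES_A = 0; EF_A = 2
ES_B = 0; EF_B = 4
ES_C = 0; EF_C = 11
ES_D = max(EF_A=2, EF_C=11) = 11; EF_D = 11+6 = 17
ES_E = 11; EF_E = 11+11 = 22
ES_F = max(EF_A=2, EF_D=17) = 17; EF_F = 17+8 = 25
ES_G = max(EF_A=2, EF_B=4) = 4; EF_G = 4+8 = 12
ES_H = max(EF_B=4, EF_E=22, EF_F=25, EF_G=12) = 25; EF_H = 25+8 = 33
Expected project duration μ = 33 days. Critical path: C → D → F → H.

Variance along critical path = 1.000 + 2.778 + 5.444 + 0.111 = 9.333; σ = √9.333 = 3.055 days.
Z = (28 − 33) / 3.055 = -1.637
P(T ≤ 28) = Φ(-1.637) ≈ 0.051

0.051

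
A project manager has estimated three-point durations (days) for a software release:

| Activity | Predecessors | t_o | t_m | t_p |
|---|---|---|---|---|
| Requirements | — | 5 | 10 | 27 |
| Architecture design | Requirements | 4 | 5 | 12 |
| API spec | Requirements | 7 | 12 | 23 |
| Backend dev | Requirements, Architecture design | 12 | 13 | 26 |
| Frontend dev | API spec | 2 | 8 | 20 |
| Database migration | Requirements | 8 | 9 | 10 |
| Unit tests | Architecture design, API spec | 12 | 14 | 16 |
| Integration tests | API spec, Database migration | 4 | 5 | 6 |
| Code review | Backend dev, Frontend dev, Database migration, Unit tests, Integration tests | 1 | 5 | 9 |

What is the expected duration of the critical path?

te_Requirements = (5 + 4·10 + 27)/6 = 72/6 = 12
te_Architecture design = (4 + 4·5 + 12)/6 = 36/6 = 6
te_API spec = (7 + 4·12 + 23)/6 = 78/6 = 13
te_Backend dev = (12 + 4·13 + 26)/6 = 90/6 = 15
te_Frontend dev = (2 + 4·8 + 20)/6 = 54/6 = 9
te_Database migration = (8 + 4·9 + 10)/6 = 54/6 = 9
te_Unit tests = (12 + 4·14 + 16)/6 = 84/6 = 14
te_Integration tests = (4 + 4·5 + 6)/6 = 30/6 = 5
te_Code review = (1 + 4·5 + 9)/6 = 30/6 = 5

Forward pass:
ES_Requirements = 0; EF_Requirements = 12
ES_Architecture design = 12; EF_Architecture design = 12+6 = 18
ES_API spec = 12; EF_API spec = 12+13 = 25
ES_Backend dev = max(EF_Requirements=12, EF_Architecture design=18) = 18; EF_Backend dev = 18+15 = 33
ES_Frontend dev = 25; EF_Frontend dev = 25+9 = 34
ES_Database migration = 12; EF_Database migration = 12+9 = 21
ES_Unit tests = max(EF_Architecture design=18, EF_API spec=25) = 25; EF_Unit tests = 25+14 = 39
ES_Integration tests = max(EF_API spec=25, EF_Database migration=21) = 25; EF_Integration tests = 25+5 = 30
ES_Code review = max(EF_Backend dev=33, EF_Frontend dev=34, EF_Database migration=21, EF_Unit tests=39, EF_Integration tests=30) = 39; EF_Code review = 39+5 = 44
Expected project duration μ = 44 days. Critical path: Requirements → API spec → Unit tests → Code review.

44 days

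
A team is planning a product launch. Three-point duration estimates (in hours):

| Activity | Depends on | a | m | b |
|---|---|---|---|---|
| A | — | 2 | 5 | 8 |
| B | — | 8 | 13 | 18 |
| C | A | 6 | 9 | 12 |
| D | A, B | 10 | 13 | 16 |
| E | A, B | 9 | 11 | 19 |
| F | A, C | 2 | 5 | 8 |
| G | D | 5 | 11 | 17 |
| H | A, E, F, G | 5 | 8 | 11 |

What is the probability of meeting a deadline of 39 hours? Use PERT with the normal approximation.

0.021

te_A = (2 + 4·5 + 8)/6 = 30/6 = 5; σ²_A = ((8−2)/6)² = 1.000
te_B = (8 + 4·13 + 18)/6 = 78/6 = 13; σ²_B = ((18−8)/6)² = 2.778
te_C = (6 + 4·9 + 12)/6 = 54/6 = 9; σ²_C = ((12−6)/6)² = 1.000
te_D = (10 + 4·13 + 16)/6 = 78/6 = 13; σ²_D = ((16−10)/6)² = 1.000
te_E = (9 + 4·11 + 19)/6 = 72/6 = 12; σ²_E = ((19−9)/6)² = 2.778
te_F = (2 + 4·5 + 8)/6 = 30/6 = 5; σ²_F = ((8−2)/6)² = 1.000
te_G = (5 + 4·11 + 17)/6 = 66/6 = 11; σ²_G = ((17−5)/6)² = 4.000
te_H = (5 + 4·8 + 11)/6 = 48/6 = 8; σ²_H = ((11−5)/6)² = 1.000

Forward pass:
ES_A = 0; EF_A = 5
ES_B = 0; EF_B = 13
ES_C = 5; EF_C = 5+9 = 14
ES_D = max(EF_A=5, EF_B=13) = 13; EF_D = 13+13 = 26
ES_E = max(EF_A=5, EF_B=13) = 13; EF_E = 13+12 = 25
ES_F = max(EF_A=5, EF_C=14) = 14; EF_F = 14+5 = 19
ES_G = 26; EF_G = 26+11 = 37
ES_H = max(EF_A=5, EF_E=25, EF_F=19, EF_G=37) = 37; EF_H = 37+8 = 45
Expected project duration μ = 45 hours. Critical path: B → D → G → H.

Variance along critical path = 2.778 + 1.000 + 4.000 + 1.000 = 8.778; σ = √8.778 = 2.963 hours.
Z = (39 − 45) / 2.963 = -2.025
P(T ≤ 39) = Φ(-2.025) ≈ 0.021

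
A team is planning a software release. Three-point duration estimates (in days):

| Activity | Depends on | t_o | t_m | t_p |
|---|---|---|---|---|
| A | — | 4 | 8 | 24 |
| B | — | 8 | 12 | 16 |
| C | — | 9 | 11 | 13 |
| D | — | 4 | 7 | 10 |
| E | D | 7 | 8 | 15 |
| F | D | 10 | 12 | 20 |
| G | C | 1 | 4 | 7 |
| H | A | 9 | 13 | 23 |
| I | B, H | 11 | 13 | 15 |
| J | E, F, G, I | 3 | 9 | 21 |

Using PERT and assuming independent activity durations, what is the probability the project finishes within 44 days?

te_A = (4 + 4·8 + 24)/6 = 60/6 = 10; σ²_A = ((24−4)/6)² = 11.111
te_B = (8 + 4·12 + 16)/6 = 72/6 = 12; σ²_B = ((16−8)/6)² = 1.778
te_C = (9 + 4·11 + 13)/6 = 66/6 = 11; σ²_C = ((13−9)/6)² = 0.444
te_D = (4 + 4·7 + 10)/6 = 42/6 = 7; σ²_D = ((10−4)/6)² = 1.000
te_E = (7 + 4·8 + 15)/6 = 54/6 = 9; σ²_E = ((15−7)/6)² = 1.778
te_F = (10 + 4·12 + 20)/6 = 78/6 = 13; σ²_F = ((20−10)/6)² = 2.778
te_G = (1 + 4·4 + 7)/6 = 24/6 = 4; σ²_G = ((7−1)/6)² = 1.000
te_H = (9 + 4·13 + 23)/6 = 84/6 = 14; σ²_H = ((23−9)/6)² = 5.444
te_I = (11 + 4·13 + 15)/6 = 78/6 = 13; σ²_I = ((15−11)/6)² = 0.444
te_J = (3 + 4·9 + 21)/6 = 60/6 = 10; σ²_J = ((21−3)/6)² = 9.000

Forward pass:
ES_A = 0; EF_A = 10
ES_B = 0; EF_B = 12
ES_C = 0; EF_C = 11
ES_D = 0; EF_D = 7
ES_E = 7; EF_E = 7+9 = 16
ES_F = 7; EF_F = 7+13 = 20
ES_G = 11; EF_G = 11+4 = 15
ES_H = 10; EF_H = 10+14 = 24
ES_I = max(EF_B=12, EF_H=24) = 24; EF_I = 24+13 = 37
ES_J = max(EF_E=16, EF_F=20, EF_G=15, EF_I=37) = 37; EF_J = 37+10 = 47
Expected project duration μ = 47 days. Critical path: A → H → I → J.

Variance along critical path = 11.111 + 5.444 + 0.444 + 9.000 = 26.000; σ = √26.000 = 5.099 days.
Z = (44 − 47) / 5.099 = -0.588
P(T ≤ 44) = Φ(-0.588) ≈ 0.278

0.278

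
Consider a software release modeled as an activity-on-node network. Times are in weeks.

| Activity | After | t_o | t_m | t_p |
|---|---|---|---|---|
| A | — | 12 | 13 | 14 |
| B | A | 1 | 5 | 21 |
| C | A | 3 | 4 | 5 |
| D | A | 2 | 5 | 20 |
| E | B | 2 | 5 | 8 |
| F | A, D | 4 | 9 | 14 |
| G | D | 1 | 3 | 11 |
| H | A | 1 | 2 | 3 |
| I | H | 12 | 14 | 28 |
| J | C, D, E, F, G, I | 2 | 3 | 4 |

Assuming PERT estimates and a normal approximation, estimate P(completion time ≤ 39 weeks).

0.967

te_A = (12 + 4·13 + 14)/6 = 78/6 = 13; σ²_A = ((14−12)/6)² = 0.111
te_B = (1 + 4·5 + 21)/6 = 42/6 = 7; σ²_B = ((21−1)/6)² = 11.111
te_C = (3 + 4·4 + 5)/6 = 24/6 = 4; σ²_C = ((5−3)/6)² = 0.111
te_D = (2 + 4·5 + 20)/6 = 42/6 = 7; σ²_D = ((20−2)/6)² = 9.000
te_E = (2 + 4·5 + 8)/6 = 30/6 = 5; σ²_E = ((8−2)/6)² = 1.000
te_F = (4 + 4·9 + 14)/6 = 54/6 = 9; σ²_F = ((14−4)/6)² = 2.778
te_G = (1 + 4·3 + 11)/6 = 24/6 = 4; σ²_G = ((11−1)/6)² = 2.778
te_H = (1 + 4·2 + 3)/6 = 12/6 = 2; σ²_H = ((3−1)/6)² = 0.111
te_I = (12 + 4·14 + 28)/6 = 96/6 = 16; σ²_I = ((28−12)/6)² = 7.111
te_J = (2 + 4·3 + 4)/6 = 18/6 = 3; σ²_J = ((4−2)/6)² = 0.111

Forward pass:
ES_A = 0; EF_A = 13
ES_B = 13; EF_B = 13+7 = 20
ES_C = 13; EF_C = 13+4 = 17
ES_D = 13; EF_D = 13+7 = 20
ES_E = 20; EF_E = 20+5 = 25
ES_F = max(EF_A=13, EF_D=20) = 20; EF_F = 20+9 = 29
ES_G = 20; EF_G = 20+4 = 24
ES_H = 13; EF_H = 13+2 = 15
ES_I = 15; EF_I = 15+16 = 31
ES_J = max(EF_C=17, EF_D=20, EF_E=25, EF_F=29, EF_G=24, EF_I=31) = 31; EF_J = 31+3 = 34
Expected project duration μ = 34 weeks. Critical path: A → H → I → J.

Variance along critical path = 0.111 + 0.111 + 7.111 + 0.111 = 7.444; σ = √7.444 = 2.728 weeks.
Z = (39 − 34) / 2.728 = 1.833
P(T ≤ 39) = Φ(1.833) ≈ 0.967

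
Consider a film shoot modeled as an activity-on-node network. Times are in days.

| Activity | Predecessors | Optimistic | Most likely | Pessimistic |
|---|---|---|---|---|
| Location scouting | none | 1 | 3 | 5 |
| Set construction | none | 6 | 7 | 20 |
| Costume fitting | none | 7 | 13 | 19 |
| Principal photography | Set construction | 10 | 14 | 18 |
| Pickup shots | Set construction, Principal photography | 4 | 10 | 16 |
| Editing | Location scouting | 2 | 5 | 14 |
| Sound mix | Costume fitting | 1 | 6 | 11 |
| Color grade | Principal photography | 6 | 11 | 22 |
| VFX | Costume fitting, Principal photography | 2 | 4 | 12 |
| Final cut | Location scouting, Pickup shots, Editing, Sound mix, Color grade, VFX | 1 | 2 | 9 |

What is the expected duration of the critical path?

te_Location scouting = (1 + 4·3 + 5)/6 = 18/6 = 3
te_Set construction = (6 + 4·7 + 20)/6 = 54/6 = 9
te_Costume fitting = (7 + 4·13 + 19)/6 = 78/6 = 13
te_Principal photography = (10 + 4·14 + 18)/6 = 84/6 = 14
te_Pickup shots = (4 + 4·10 + 16)/6 = 60/6 = 10
te_Editing = (2 + 4·5 + 14)/6 = 36/6 = 6
te_Sound mix = (1 + 4·6 + 11)/6 = 36/6 = 6
te_Color grade = (6 + 4·11 + 22)/6 = 72/6 = 12
te_VFX = (2 + 4·4 + 12)/6 = 30/6 = 5
te_Final cut = (1 + 4·2 + 9)/6 = 18/6 = 3

Forward pass:
ES_Location scouting = 0; EF_Location scouting = 3
ES_Set construction = 0; EF_Set construction = 9
ES_Costume fitting = 0; EF_Costume fitting = 13
ES_Principal photography = 9; EF_Principal photography = 9+14 = 23
ES_Pickup shots = max(EF_Set construction=9, EF_Principal photography=23) = 23; EF_Pickup shots = 23+10 = 33
ES_Editing = 3; EF_Editing = 3+6 = 9
ES_Sound mix = 13; EF_Sound mix = 13+6 = 19
ES_Color grade = 23; EF_Color grade = 23+12 = 35
ES_VFX = max(EF_Costume fitting=13, EF_Principal photography=23) = 23; EF_VFX = 23+5 = 28
ES_Final cut = max(EF_Location scouting=3, EF_Pickup shots=33, EF_Editing=9, EF_Sound mix=19, EF_Color grade=35, EF_VFX=28) = 35; EF_Final cut = 35+3 = 38
Expected project duration μ = 38 days. Critical path: Set construction → Principal photography → Color grade → Final cut.

38 days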